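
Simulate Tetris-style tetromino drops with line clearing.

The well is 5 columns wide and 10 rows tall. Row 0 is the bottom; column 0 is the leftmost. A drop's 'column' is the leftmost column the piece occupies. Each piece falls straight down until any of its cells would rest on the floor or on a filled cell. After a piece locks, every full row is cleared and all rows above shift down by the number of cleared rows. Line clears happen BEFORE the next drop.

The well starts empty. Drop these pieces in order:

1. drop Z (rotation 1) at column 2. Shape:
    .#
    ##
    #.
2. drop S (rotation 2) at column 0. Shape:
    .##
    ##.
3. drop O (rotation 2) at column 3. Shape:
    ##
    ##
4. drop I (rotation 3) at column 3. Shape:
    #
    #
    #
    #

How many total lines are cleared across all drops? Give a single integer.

Drop 1: Z rot1 at col 2 lands with bottom-row=0; cleared 0 line(s) (total 0); column heights now [0 0 2 3 0], max=3
Drop 2: S rot2 at col 0 lands with bottom-row=1; cleared 0 line(s) (total 0); column heights now [2 3 3 3 0], max=3
Drop 3: O rot2 at col 3 lands with bottom-row=3; cleared 0 line(s) (total 0); column heights now [2 3 3 5 5], max=5
Drop 4: I rot3 at col 3 lands with bottom-row=5; cleared 0 line(s) (total 0); column heights now [2 3 3 9 5], max=9

Answer: 0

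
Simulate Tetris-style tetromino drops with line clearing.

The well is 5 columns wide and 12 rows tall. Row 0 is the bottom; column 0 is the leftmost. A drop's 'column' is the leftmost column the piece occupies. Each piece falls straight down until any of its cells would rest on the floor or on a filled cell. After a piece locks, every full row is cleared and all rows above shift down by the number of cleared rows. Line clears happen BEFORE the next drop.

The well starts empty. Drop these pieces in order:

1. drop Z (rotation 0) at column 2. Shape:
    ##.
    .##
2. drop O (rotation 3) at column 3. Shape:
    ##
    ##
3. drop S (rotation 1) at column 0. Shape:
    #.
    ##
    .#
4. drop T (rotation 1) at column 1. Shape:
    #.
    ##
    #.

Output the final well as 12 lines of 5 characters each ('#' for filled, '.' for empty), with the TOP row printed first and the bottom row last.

Answer: .....
.....
.....
.....
.....
.....
.....
.#...
.####
##.##
####.
.#.##

Derivation:
Drop 1: Z rot0 at col 2 lands with bottom-row=0; cleared 0 line(s) (total 0); column heights now [0 0 2 2 1], max=2
Drop 2: O rot3 at col 3 lands with bottom-row=2; cleared 0 line(s) (total 0); column heights now [0 0 2 4 4], max=4
Drop 3: S rot1 at col 0 lands with bottom-row=0; cleared 0 line(s) (total 0); column heights now [3 2 2 4 4], max=4
Drop 4: T rot1 at col 1 lands with bottom-row=2; cleared 0 line(s) (total 0); column heights now [3 5 4 4 4], max=5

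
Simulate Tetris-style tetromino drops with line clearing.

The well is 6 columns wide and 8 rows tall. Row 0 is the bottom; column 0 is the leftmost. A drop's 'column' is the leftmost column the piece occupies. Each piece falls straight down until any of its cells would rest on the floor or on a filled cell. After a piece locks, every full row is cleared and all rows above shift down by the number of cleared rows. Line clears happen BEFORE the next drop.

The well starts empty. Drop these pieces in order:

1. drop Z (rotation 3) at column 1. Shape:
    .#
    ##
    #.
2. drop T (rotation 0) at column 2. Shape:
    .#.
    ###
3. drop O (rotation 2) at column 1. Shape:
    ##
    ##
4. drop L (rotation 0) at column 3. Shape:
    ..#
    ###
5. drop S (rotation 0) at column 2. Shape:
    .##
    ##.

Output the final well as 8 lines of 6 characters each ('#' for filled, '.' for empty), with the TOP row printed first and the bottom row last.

Drop 1: Z rot3 at col 1 lands with bottom-row=0; cleared 0 line(s) (total 0); column heights now [0 2 3 0 0 0], max=3
Drop 2: T rot0 at col 2 lands with bottom-row=3; cleared 0 line(s) (total 0); column heights now [0 2 4 5 4 0], max=5
Drop 3: O rot2 at col 1 lands with bottom-row=4; cleared 0 line(s) (total 0); column heights now [0 6 6 5 4 0], max=6
Drop 4: L rot0 at col 3 lands with bottom-row=5; cleared 0 line(s) (total 0); column heights now [0 6 6 6 6 7], max=7
Drop 5: S rot0 at col 2 lands with bottom-row=6; cleared 0 line(s) (total 0); column heights now [0 6 7 8 8 7], max=8

Answer: ...##.
..##.#
.#####
.###..
..###.
..#...
.##...
.#....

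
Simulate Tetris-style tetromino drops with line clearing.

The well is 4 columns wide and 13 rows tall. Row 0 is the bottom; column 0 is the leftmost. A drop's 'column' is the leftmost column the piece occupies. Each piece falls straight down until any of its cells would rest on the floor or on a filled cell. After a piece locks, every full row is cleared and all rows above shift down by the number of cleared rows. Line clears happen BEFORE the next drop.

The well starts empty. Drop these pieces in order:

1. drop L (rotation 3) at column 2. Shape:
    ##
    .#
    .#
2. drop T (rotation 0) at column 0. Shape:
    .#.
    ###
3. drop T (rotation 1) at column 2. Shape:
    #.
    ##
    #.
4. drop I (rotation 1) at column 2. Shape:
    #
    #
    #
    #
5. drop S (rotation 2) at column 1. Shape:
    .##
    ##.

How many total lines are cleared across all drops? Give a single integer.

Drop 1: L rot3 at col 2 lands with bottom-row=0; cleared 0 line(s) (total 0); column heights now [0 0 3 3], max=3
Drop 2: T rot0 at col 0 lands with bottom-row=3; cleared 0 line(s) (total 0); column heights now [4 5 4 3], max=5
Drop 3: T rot1 at col 2 lands with bottom-row=4; cleared 0 line(s) (total 0); column heights now [4 5 7 6], max=7
Drop 4: I rot1 at col 2 lands with bottom-row=7; cleared 0 line(s) (total 0); column heights now [4 5 11 6], max=11
Drop 5: S rot2 at col 1 lands with bottom-row=11; cleared 0 line(s) (total 0); column heights now [4 12 13 13], max=13

Answer: 0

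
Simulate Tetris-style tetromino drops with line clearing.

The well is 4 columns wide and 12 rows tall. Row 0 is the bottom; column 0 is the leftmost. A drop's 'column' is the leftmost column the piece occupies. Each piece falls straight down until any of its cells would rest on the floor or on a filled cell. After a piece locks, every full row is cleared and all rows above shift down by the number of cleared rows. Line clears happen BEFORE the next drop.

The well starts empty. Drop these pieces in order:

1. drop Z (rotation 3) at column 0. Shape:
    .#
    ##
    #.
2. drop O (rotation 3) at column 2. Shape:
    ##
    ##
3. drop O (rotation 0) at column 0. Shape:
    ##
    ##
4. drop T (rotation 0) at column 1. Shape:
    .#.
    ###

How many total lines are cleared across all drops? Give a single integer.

Drop 1: Z rot3 at col 0 lands with bottom-row=0; cleared 0 line(s) (total 0); column heights now [2 3 0 0], max=3
Drop 2: O rot3 at col 2 lands with bottom-row=0; cleared 1 line(s) (total 1); column heights now [1 2 1 1], max=2
Drop 3: O rot0 at col 0 lands with bottom-row=2; cleared 0 line(s) (total 1); column heights now [4 4 1 1], max=4
Drop 4: T rot0 at col 1 lands with bottom-row=4; cleared 0 line(s) (total 1); column heights now [4 5 6 5], max=6

Answer: 1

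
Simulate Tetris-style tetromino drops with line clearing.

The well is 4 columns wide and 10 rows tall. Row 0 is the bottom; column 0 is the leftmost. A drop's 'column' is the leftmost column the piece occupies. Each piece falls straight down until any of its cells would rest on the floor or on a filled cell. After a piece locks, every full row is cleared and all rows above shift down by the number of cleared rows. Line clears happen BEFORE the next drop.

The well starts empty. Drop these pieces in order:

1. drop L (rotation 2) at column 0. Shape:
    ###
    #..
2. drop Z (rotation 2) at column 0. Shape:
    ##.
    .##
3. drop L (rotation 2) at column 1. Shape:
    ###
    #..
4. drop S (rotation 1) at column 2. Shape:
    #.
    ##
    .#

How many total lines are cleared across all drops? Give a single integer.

Drop 1: L rot2 at col 0 lands with bottom-row=0; cleared 0 line(s) (total 0); column heights now [2 2 2 0], max=2
Drop 2: Z rot2 at col 0 lands with bottom-row=2; cleared 0 line(s) (total 0); column heights now [4 4 3 0], max=4
Drop 3: L rot2 at col 1 lands with bottom-row=4; cleared 0 line(s) (total 0); column heights now [4 6 6 6], max=6
Drop 4: S rot1 at col 2 lands with bottom-row=6; cleared 0 line(s) (total 0); column heights now [4 6 9 8], max=9

Answer: 0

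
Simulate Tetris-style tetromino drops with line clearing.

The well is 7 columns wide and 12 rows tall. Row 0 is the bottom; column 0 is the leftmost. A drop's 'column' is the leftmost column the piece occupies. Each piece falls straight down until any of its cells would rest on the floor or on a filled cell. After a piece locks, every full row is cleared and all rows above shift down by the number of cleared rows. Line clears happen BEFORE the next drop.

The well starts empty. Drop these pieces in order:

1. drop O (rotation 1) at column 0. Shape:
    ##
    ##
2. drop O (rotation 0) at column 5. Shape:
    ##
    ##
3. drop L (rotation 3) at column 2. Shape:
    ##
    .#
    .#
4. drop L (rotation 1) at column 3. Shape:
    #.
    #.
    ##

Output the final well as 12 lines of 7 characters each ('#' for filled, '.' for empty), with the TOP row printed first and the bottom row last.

Answer: .......
.......
.......
.......
.......
.......
...#...
...#...
...##..
..##...
##.#.##
##.#.##

Derivation:
Drop 1: O rot1 at col 0 lands with bottom-row=0; cleared 0 line(s) (total 0); column heights now [2 2 0 0 0 0 0], max=2
Drop 2: O rot0 at col 5 lands with bottom-row=0; cleared 0 line(s) (total 0); column heights now [2 2 0 0 0 2 2], max=2
Drop 3: L rot3 at col 2 lands with bottom-row=0; cleared 0 line(s) (total 0); column heights now [2 2 3 3 0 2 2], max=3
Drop 4: L rot1 at col 3 lands with bottom-row=3; cleared 0 line(s) (total 0); column heights now [2 2 3 6 4 2 2], max=6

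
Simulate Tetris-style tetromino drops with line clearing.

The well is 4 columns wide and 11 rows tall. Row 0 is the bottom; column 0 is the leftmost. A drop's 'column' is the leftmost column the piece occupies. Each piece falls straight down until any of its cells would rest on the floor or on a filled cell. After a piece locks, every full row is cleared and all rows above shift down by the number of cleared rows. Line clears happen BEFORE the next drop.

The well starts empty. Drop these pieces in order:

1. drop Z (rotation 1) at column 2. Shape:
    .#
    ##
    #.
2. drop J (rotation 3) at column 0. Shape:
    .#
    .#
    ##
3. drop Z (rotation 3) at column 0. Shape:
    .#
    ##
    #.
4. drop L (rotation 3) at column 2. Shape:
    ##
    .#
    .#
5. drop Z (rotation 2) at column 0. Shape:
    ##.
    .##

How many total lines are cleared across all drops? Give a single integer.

Answer: 0

Derivation:
Drop 1: Z rot1 at col 2 lands with bottom-row=0; cleared 0 line(s) (total 0); column heights now [0 0 2 3], max=3
Drop 2: J rot3 at col 0 lands with bottom-row=0; cleared 0 line(s) (total 0); column heights now [1 3 2 3], max=3
Drop 3: Z rot3 at col 0 lands with bottom-row=2; cleared 0 line(s) (total 0); column heights now [4 5 2 3], max=5
Drop 4: L rot3 at col 2 lands with bottom-row=3; cleared 0 line(s) (total 0); column heights now [4 5 6 6], max=6
Drop 5: Z rot2 at col 0 lands with bottom-row=6; cleared 0 line(s) (total 0); column heights now [8 8 7 6], max=8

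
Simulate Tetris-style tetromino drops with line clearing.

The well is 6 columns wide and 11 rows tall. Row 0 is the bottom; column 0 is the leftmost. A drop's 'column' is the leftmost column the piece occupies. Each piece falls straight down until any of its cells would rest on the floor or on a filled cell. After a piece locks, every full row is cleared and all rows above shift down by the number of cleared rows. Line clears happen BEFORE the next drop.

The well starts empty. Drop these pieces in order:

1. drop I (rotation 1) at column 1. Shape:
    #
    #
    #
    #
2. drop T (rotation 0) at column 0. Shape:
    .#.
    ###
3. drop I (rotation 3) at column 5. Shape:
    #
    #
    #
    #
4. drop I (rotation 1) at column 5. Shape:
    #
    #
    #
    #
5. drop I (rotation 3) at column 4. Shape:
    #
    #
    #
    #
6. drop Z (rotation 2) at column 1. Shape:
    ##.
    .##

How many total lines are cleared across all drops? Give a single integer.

Answer: 0

Derivation:
Drop 1: I rot1 at col 1 lands with bottom-row=0; cleared 0 line(s) (total 0); column heights now [0 4 0 0 0 0], max=4
Drop 2: T rot0 at col 0 lands with bottom-row=4; cleared 0 line(s) (total 0); column heights now [5 6 5 0 0 0], max=6
Drop 3: I rot3 at col 5 lands with bottom-row=0; cleared 0 line(s) (total 0); column heights now [5 6 5 0 0 4], max=6
Drop 4: I rot1 at col 5 lands with bottom-row=4; cleared 0 line(s) (total 0); column heights now [5 6 5 0 0 8], max=8
Drop 5: I rot3 at col 4 lands with bottom-row=0; cleared 0 line(s) (total 0); column heights now [5 6 5 0 4 8], max=8
Drop 6: Z rot2 at col 1 lands with bottom-row=5; cleared 0 line(s) (total 0); column heights now [5 7 7 6 4 8], max=8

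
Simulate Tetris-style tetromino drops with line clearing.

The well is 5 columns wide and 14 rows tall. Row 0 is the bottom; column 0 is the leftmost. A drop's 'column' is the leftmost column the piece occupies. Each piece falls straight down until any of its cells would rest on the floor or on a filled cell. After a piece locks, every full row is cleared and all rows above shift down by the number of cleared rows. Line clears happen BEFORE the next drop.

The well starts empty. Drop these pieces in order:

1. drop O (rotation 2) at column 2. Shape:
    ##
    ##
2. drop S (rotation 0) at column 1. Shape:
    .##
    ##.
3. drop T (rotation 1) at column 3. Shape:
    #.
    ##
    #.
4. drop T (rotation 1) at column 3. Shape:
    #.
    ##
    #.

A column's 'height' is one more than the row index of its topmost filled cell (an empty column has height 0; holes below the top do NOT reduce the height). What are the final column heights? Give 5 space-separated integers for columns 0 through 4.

Answer: 0 3 4 10 9

Derivation:
Drop 1: O rot2 at col 2 lands with bottom-row=0; cleared 0 line(s) (total 0); column heights now [0 0 2 2 0], max=2
Drop 2: S rot0 at col 1 lands with bottom-row=2; cleared 0 line(s) (total 0); column heights now [0 3 4 4 0], max=4
Drop 3: T rot1 at col 3 lands with bottom-row=4; cleared 0 line(s) (total 0); column heights now [0 3 4 7 6], max=7
Drop 4: T rot1 at col 3 lands with bottom-row=7; cleared 0 line(s) (total 0); column heights now [0 3 4 10 9], max=10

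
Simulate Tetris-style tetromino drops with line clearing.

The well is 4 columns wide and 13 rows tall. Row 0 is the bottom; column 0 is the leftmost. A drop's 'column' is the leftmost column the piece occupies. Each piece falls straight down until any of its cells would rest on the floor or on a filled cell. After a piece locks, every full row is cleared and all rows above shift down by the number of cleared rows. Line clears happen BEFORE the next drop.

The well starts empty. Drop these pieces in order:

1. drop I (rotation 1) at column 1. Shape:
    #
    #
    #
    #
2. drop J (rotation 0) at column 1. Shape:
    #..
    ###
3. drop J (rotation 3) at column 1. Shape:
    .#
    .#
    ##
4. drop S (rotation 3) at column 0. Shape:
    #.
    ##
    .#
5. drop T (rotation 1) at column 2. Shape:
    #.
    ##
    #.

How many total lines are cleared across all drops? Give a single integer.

Drop 1: I rot1 at col 1 lands with bottom-row=0; cleared 0 line(s) (total 0); column heights now [0 4 0 0], max=4
Drop 2: J rot0 at col 1 lands with bottom-row=4; cleared 0 line(s) (total 0); column heights now [0 6 5 5], max=6
Drop 3: J rot3 at col 1 lands with bottom-row=6; cleared 0 line(s) (total 0); column heights now [0 7 9 5], max=9
Drop 4: S rot3 at col 0 lands with bottom-row=7; cleared 0 line(s) (total 0); column heights now [10 9 9 5], max=10
Drop 5: T rot1 at col 2 lands with bottom-row=9; cleared 0 line(s) (total 0); column heights now [10 9 12 11], max=12

Answer: 0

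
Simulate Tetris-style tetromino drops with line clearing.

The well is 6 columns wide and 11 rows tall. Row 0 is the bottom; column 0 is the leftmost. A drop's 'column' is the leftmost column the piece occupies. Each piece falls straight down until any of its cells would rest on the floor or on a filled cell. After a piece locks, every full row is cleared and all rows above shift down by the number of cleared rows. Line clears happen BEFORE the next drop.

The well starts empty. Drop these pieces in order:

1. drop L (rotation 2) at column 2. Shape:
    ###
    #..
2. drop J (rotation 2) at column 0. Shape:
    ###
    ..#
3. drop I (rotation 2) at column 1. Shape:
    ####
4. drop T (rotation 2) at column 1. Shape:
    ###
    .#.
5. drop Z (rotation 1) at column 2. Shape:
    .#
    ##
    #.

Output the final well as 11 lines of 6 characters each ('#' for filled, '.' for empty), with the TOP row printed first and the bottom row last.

Answer: ......
...#..
..##..
..#...
.###..
..#...
.####.
###...
..#...
..###.
..#...

Derivation:
Drop 1: L rot2 at col 2 lands with bottom-row=0; cleared 0 line(s) (total 0); column heights now [0 0 2 2 2 0], max=2
Drop 2: J rot2 at col 0 lands with bottom-row=2; cleared 0 line(s) (total 0); column heights now [4 4 4 2 2 0], max=4
Drop 3: I rot2 at col 1 lands with bottom-row=4; cleared 0 line(s) (total 0); column heights now [4 5 5 5 5 0], max=5
Drop 4: T rot2 at col 1 lands with bottom-row=5; cleared 0 line(s) (total 0); column heights now [4 7 7 7 5 0], max=7
Drop 5: Z rot1 at col 2 lands with bottom-row=7; cleared 0 line(s) (total 0); column heights now [4 7 9 10 5 0], max=10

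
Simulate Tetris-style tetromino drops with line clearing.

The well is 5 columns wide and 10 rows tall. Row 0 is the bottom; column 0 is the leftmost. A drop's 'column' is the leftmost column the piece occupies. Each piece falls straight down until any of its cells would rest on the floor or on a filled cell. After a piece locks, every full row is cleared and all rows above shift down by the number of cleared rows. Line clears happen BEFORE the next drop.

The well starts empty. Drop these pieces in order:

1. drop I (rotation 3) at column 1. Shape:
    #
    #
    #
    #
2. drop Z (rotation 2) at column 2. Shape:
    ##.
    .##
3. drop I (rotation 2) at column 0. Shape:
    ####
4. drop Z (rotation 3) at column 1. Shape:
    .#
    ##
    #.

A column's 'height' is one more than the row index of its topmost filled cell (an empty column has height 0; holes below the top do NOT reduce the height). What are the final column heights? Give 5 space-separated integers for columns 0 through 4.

Answer: 5 7 8 5 1

Derivation:
Drop 1: I rot3 at col 1 lands with bottom-row=0; cleared 0 line(s) (total 0); column heights now [0 4 0 0 0], max=4
Drop 2: Z rot2 at col 2 lands with bottom-row=0; cleared 0 line(s) (total 0); column heights now [0 4 2 2 1], max=4
Drop 3: I rot2 at col 0 lands with bottom-row=4; cleared 0 line(s) (total 0); column heights now [5 5 5 5 1], max=5
Drop 4: Z rot3 at col 1 lands with bottom-row=5; cleared 0 line(s) (total 0); column heights now [5 7 8 5 1], max=8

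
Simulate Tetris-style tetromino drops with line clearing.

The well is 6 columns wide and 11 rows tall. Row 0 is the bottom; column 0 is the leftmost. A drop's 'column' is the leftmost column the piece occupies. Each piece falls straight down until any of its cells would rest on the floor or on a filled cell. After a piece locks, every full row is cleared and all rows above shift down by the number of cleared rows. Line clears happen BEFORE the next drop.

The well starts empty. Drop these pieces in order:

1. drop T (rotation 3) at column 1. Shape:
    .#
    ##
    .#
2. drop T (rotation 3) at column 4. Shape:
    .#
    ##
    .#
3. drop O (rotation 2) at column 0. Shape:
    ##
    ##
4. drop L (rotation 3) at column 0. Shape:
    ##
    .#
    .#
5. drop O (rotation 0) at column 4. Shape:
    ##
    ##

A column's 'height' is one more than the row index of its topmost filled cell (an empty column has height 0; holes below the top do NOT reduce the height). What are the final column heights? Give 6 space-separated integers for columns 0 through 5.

Drop 1: T rot3 at col 1 lands with bottom-row=0; cleared 0 line(s) (total 0); column heights now [0 2 3 0 0 0], max=3
Drop 2: T rot3 at col 4 lands with bottom-row=0; cleared 0 line(s) (total 0); column heights now [0 2 3 0 2 3], max=3
Drop 3: O rot2 at col 0 lands with bottom-row=2; cleared 0 line(s) (total 0); column heights now [4 4 3 0 2 3], max=4
Drop 4: L rot3 at col 0 lands with bottom-row=4; cleared 0 line(s) (total 0); column heights now [7 7 3 0 2 3], max=7
Drop 5: O rot0 at col 4 lands with bottom-row=3; cleared 0 line(s) (total 0); column heights now [7 7 3 0 5 5], max=7

Answer: 7 7 3 0 5 5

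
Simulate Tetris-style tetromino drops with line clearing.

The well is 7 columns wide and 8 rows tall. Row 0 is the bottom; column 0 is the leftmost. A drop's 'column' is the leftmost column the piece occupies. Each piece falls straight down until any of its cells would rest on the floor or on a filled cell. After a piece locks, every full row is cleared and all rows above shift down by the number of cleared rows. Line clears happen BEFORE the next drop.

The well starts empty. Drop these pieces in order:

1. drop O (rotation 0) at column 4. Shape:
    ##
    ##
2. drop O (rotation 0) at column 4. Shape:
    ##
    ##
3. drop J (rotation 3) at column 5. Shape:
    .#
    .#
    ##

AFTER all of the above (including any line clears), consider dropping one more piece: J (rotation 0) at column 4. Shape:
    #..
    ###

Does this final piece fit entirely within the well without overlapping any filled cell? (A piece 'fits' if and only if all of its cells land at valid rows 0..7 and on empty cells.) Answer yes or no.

Drop 1: O rot0 at col 4 lands with bottom-row=0; cleared 0 line(s) (total 0); column heights now [0 0 0 0 2 2 0], max=2
Drop 2: O rot0 at col 4 lands with bottom-row=2; cleared 0 line(s) (total 0); column heights now [0 0 0 0 4 4 0], max=4
Drop 3: J rot3 at col 5 lands with bottom-row=4; cleared 0 line(s) (total 0); column heights now [0 0 0 0 4 5 7], max=7
Test piece J rot0 at col 4 (width 3): heights before test = [0 0 0 0 4 5 7]; fits = False

Answer: no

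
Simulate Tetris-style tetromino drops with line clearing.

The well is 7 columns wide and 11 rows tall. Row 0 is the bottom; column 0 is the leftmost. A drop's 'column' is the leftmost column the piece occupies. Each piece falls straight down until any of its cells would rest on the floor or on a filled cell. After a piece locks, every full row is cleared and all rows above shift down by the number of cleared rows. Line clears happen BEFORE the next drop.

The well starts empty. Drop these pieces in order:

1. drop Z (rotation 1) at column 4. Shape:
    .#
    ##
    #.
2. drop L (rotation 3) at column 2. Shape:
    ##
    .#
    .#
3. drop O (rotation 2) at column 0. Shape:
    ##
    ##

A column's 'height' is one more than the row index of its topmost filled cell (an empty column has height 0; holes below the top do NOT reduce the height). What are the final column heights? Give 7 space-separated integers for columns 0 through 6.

Answer: 2 2 3 3 2 3 0

Derivation:
Drop 1: Z rot1 at col 4 lands with bottom-row=0; cleared 0 line(s) (total 0); column heights now [0 0 0 0 2 3 0], max=3
Drop 2: L rot3 at col 2 lands with bottom-row=0; cleared 0 line(s) (total 0); column heights now [0 0 3 3 2 3 0], max=3
Drop 3: O rot2 at col 0 lands with bottom-row=0; cleared 0 line(s) (total 0); column heights now [2 2 3 3 2 3 0], max=3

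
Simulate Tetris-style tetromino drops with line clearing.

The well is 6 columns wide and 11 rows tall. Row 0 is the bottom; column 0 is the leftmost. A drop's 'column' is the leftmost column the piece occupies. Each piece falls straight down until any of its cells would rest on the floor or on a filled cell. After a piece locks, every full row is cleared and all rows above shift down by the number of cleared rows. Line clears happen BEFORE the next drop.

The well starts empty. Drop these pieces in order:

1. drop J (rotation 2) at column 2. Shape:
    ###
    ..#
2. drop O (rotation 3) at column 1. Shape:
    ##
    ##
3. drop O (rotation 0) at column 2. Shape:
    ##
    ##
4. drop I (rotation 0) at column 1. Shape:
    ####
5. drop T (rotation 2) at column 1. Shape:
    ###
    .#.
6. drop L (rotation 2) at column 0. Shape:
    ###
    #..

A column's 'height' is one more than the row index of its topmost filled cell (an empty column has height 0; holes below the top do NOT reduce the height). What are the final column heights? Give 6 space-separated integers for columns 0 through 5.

Drop 1: J rot2 at col 2 lands with bottom-row=0; cleared 0 line(s) (total 0); column heights now [0 0 2 2 2 0], max=2
Drop 2: O rot3 at col 1 lands with bottom-row=2; cleared 0 line(s) (total 0); column heights now [0 4 4 2 2 0], max=4
Drop 3: O rot0 at col 2 lands with bottom-row=4; cleared 0 line(s) (total 0); column heights now [0 4 6 6 2 0], max=6
Drop 4: I rot0 at col 1 lands with bottom-row=6; cleared 0 line(s) (total 0); column heights now [0 7 7 7 7 0], max=7
Drop 5: T rot2 at col 1 lands with bottom-row=7; cleared 0 line(s) (total 0); column heights now [0 9 9 9 7 0], max=9
Drop 6: L rot2 at col 0 lands with bottom-row=8; cleared 0 line(s) (total 0); column heights now [10 10 10 9 7 0], max=10

Answer: 10 10 10 9 7 0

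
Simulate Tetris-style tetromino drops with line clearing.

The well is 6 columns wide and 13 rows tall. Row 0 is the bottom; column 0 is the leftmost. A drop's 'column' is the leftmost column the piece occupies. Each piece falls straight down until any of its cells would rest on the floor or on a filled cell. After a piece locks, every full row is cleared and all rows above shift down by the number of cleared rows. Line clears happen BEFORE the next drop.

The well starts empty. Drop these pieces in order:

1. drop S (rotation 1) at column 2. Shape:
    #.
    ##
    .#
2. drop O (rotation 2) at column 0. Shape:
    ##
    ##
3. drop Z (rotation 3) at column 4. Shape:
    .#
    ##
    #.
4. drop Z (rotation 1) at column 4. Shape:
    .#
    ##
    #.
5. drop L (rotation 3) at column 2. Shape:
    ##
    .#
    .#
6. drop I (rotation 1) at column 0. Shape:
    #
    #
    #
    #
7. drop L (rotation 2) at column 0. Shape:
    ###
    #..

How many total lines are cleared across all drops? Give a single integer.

Answer: 1

Derivation:
Drop 1: S rot1 at col 2 lands with bottom-row=0; cleared 0 line(s) (total 0); column heights now [0 0 3 2 0 0], max=3
Drop 2: O rot2 at col 0 lands with bottom-row=0; cleared 0 line(s) (total 0); column heights now [2 2 3 2 0 0], max=3
Drop 3: Z rot3 at col 4 lands with bottom-row=0; cleared 1 line(s) (total 1); column heights now [1 1 2 1 1 2], max=2
Drop 4: Z rot1 at col 4 lands with bottom-row=1; cleared 0 line(s) (total 1); column heights now [1 1 2 1 3 4], max=4
Drop 5: L rot3 at col 2 lands with bottom-row=1; cleared 0 line(s) (total 1); column heights now [1 1 4 4 3 4], max=4
Drop 6: I rot1 at col 0 lands with bottom-row=1; cleared 0 line(s) (total 1); column heights now [5 1 4 4 3 4], max=5
Drop 7: L rot2 at col 0 lands with bottom-row=5; cleared 0 line(s) (total 1); column heights now [7 7 7 4 3 4], max=7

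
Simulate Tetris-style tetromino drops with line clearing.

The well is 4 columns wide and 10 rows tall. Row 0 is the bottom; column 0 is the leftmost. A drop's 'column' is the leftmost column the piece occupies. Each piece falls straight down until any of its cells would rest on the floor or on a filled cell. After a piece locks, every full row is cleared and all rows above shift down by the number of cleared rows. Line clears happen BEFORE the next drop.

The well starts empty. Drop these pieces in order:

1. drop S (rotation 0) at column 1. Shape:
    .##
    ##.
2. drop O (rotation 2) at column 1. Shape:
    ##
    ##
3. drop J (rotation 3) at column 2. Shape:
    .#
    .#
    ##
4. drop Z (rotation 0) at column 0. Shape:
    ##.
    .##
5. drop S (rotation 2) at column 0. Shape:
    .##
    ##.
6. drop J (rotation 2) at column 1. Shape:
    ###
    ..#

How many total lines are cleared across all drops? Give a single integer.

Drop 1: S rot0 at col 1 lands with bottom-row=0; cleared 0 line(s) (total 0); column heights now [0 1 2 2], max=2
Drop 2: O rot2 at col 1 lands with bottom-row=2; cleared 0 line(s) (total 0); column heights now [0 4 4 2], max=4
Drop 3: J rot3 at col 2 lands with bottom-row=4; cleared 0 line(s) (total 0); column heights now [0 4 5 7], max=7
Drop 4: Z rot0 at col 0 lands with bottom-row=5; cleared 0 line(s) (total 0); column heights now [7 7 6 7], max=7
Drop 5: S rot2 at col 0 lands with bottom-row=7; cleared 0 line(s) (total 0); column heights now [8 9 9 7], max=9
Drop 6: J rot2 at col 1 lands with bottom-row=8; cleared 0 line(s) (total 0); column heights now [8 10 10 10], max=10

Answer: 0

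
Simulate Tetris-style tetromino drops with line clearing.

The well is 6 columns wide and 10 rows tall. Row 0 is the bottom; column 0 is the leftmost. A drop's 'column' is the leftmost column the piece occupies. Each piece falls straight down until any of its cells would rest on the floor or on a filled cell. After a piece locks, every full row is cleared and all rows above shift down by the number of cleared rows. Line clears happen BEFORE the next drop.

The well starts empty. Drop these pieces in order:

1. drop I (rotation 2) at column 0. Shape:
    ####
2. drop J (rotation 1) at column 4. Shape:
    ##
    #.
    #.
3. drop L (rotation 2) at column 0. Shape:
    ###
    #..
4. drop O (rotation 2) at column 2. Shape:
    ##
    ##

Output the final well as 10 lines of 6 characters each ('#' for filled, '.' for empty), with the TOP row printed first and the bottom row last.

Drop 1: I rot2 at col 0 lands with bottom-row=0; cleared 0 line(s) (total 0); column heights now [1 1 1 1 0 0], max=1
Drop 2: J rot1 at col 4 lands with bottom-row=0; cleared 0 line(s) (total 0); column heights now [1 1 1 1 3 3], max=3
Drop 3: L rot2 at col 0 lands with bottom-row=1; cleared 0 line(s) (total 0); column heights now [3 3 3 1 3 3], max=3
Drop 4: O rot2 at col 2 lands with bottom-row=3; cleared 0 line(s) (total 0); column heights now [3 3 5 5 3 3], max=5

Answer: ......
......
......
......
......
..##..
..##..
###.##
#...#.
#####.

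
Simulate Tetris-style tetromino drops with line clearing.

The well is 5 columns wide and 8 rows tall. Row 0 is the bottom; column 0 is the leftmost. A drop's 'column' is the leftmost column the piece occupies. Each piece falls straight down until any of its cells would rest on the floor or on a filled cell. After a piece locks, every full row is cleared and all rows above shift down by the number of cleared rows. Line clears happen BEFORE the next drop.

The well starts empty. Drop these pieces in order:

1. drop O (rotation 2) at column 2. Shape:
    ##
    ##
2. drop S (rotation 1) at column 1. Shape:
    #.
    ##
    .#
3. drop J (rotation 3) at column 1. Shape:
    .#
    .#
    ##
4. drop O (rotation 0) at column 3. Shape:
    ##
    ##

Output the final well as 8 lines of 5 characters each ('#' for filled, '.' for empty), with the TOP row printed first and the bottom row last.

Answer: ..#..
..#..
.##..
.#...
.####
..###
..##.
..##.

Derivation:
Drop 1: O rot2 at col 2 lands with bottom-row=0; cleared 0 line(s) (total 0); column heights now [0 0 2 2 0], max=2
Drop 2: S rot1 at col 1 lands with bottom-row=2; cleared 0 line(s) (total 0); column heights now [0 5 4 2 0], max=5
Drop 3: J rot3 at col 1 lands with bottom-row=5; cleared 0 line(s) (total 0); column heights now [0 6 8 2 0], max=8
Drop 4: O rot0 at col 3 lands with bottom-row=2; cleared 0 line(s) (total 0); column heights now [0 6 8 4 4], max=8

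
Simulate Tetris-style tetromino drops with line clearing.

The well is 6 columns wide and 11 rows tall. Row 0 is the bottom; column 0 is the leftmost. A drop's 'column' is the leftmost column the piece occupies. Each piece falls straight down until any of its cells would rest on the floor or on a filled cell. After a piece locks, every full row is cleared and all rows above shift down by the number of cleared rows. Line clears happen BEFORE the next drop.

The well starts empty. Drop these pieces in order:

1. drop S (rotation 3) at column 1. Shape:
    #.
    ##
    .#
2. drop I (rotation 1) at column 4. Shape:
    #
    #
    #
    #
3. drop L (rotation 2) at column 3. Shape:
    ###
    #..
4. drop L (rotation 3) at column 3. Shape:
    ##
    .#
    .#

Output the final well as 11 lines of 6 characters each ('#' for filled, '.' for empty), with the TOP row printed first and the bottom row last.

Answer: ......
......
......
...##.
....#.
....#.
...###
...##.
.#..#.
.##.#.
..#.#.

Derivation:
Drop 1: S rot3 at col 1 lands with bottom-row=0; cleared 0 line(s) (total 0); column heights now [0 3 2 0 0 0], max=3
Drop 2: I rot1 at col 4 lands with bottom-row=0; cleared 0 line(s) (total 0); column heights now [0 3 2 0 4 0], max=4
Drop 3: L rot2 at col 3 lands with bottom-row=3; cleared 0 line(s) (total 0); column heights now [0 3 2 5 5 5], max=5
Drop 4: L rot3 at col 3 lands with bottom-row=5; cleared 0 line(s) (total 0); column heights now [0 3 2 8 8 5], max=8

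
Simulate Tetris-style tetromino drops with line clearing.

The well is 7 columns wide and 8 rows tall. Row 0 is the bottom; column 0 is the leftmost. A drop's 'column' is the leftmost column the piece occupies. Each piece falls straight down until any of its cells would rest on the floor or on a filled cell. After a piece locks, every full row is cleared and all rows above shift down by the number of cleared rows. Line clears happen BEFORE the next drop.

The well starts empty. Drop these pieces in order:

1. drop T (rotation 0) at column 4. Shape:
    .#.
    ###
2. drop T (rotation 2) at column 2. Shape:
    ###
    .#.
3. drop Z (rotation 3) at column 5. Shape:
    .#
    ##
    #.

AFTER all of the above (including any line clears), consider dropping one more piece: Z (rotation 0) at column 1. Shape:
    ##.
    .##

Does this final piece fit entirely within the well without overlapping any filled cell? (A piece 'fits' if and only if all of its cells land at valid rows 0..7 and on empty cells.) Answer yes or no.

Answer: yes

Derivation:
Drop 1: T rot0 at col 4 lands with bottom-row=0; cleared 0 line(s) (total 0); column heights now [0 0 0 0 1 2 1], max=2
Drop 2: T rot2 at col 2 lands with bottom-row=0; cleared 0 line(s) (total 0); column heights now [0 0 2 2 2 2 1], max=2
Drop 3: Z rot3 at col 5 lands with bottom-row=2; cleared 0 line(s) (total 0); column heights now [0 0 2 2 2 4 5], max=5
Test piece Z rot0 at col 1 (width 3): heights before test = [0 0 2 2 2 4 5]; fits = True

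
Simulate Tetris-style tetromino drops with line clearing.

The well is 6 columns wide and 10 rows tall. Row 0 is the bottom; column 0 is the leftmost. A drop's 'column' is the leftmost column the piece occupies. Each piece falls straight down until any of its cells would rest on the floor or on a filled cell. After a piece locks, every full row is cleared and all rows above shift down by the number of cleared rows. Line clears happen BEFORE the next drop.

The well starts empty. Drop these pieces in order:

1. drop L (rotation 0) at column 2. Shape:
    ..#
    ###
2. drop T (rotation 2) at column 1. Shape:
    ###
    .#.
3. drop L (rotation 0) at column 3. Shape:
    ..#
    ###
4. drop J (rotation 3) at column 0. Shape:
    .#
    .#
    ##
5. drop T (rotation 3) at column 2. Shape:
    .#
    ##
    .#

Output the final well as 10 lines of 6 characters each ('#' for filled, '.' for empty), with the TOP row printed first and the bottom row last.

Answer: ......
......
......
...#..
.###..
.#.#.#
##.###
.###..
..#.#.
..###.

Derivation:
Drop 1: L rot0 at col 2 lands with bottom-row=0; cleared 0 line(s) (total 0); column heights now [0 0 1 1 2 0], max=2
Drop 2: T rot2 at col 1 lands with bottom-row=1; cleared 0 line(s) (total 0); column heights now [0 3 3 3 2 0], max=3
Drop 3: L rot0 at col 3 lands with bottom-row=3; cleared 0 line(s) (total 0); column heights now [0 3 3 4 4 5], max=5
Drop 4: J rot3 at col 0 lands with bottom-row=3; cleared 0 line(s) (total 0); column heights now [4 6 3 4 4 5], max=6
Drop 5: T rot3 at col 2 lands with bottom-row=4; cleared 0 line(s) (total 0); column heights now [4 6 6 7 4 5], max=7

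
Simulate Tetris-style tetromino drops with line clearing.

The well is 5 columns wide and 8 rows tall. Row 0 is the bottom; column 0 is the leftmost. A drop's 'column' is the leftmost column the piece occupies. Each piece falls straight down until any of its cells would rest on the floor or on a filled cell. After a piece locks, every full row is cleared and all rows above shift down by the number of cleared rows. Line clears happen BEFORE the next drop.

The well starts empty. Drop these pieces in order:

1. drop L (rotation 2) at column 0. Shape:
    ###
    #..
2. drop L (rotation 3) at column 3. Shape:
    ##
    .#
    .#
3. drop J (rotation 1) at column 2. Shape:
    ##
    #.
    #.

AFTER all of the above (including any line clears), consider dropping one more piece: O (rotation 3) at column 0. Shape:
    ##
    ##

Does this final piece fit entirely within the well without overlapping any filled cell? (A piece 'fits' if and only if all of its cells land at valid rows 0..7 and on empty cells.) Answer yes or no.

Drop 1: L rot2 at col 0 lands with bottom-row=0; cleared 0 line(s) (total 0); column heights now [2 2 2 0 0], max=2
Drop 2: L rot3 at col 3 lands with bottom-row=0; cleared 0 line(s) (total 0); column heights now [2 2 2 3 3], max=3
Drop 3: J rot1 at col 2 lands with bottom-row=2; cleared 0 line(s) (total 0); column heights now [2 2 5 5 3], max=5
Test piece O rot3 at col 0 (width 2): heights before test = [2 2 5 5 3]; fits = True

Answer: yes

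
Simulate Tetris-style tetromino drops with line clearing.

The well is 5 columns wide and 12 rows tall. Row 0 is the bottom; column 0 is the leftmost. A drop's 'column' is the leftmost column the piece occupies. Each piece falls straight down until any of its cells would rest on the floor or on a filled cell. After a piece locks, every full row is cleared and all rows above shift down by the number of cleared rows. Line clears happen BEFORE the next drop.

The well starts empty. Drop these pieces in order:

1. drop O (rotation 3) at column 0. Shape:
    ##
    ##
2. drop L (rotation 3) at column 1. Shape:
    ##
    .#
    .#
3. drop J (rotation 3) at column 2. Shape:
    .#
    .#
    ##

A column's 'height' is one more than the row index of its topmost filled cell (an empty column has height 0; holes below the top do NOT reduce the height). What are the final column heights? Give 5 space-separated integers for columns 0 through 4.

Drop 1: O rot3 at col 0 lands with bottom-row=0; cleared 0 line(s) (total 0); column heights now [2 2 0 0 0], max=2
Drop 2: L rot3 at col 1 lands with bottom-row=0; cleared 0 line(s) (total 0); column heights now [2 3 3 0 0], max=3
Drop 3: J rot3 at col 2 lands with bottom-row=3; cleared 0 line(s) (total 0); column heights now [2 3 4 6 0], max=6

Answer: 2 3 4 6 0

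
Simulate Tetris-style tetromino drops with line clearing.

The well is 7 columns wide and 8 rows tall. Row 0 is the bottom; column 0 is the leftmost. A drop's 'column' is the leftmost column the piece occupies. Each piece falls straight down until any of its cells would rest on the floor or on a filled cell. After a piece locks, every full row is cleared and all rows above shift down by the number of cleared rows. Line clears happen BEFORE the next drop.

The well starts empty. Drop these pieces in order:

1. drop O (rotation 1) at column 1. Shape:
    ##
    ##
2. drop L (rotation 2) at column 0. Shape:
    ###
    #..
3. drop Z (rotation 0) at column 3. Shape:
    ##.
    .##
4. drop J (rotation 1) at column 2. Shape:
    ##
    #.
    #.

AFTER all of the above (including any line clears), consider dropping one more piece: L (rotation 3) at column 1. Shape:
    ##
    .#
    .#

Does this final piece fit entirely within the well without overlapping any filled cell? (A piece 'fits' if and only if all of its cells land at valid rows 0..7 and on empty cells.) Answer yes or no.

Drop 1: O rot1 at col 1 lands with bottom-row=0; cleared 0 line(s) (total 0); column heights now [0 2 2 0 0 0 0], max=2
Drop 2: L rot2 at col 0 lands with bottom-row=1; cleared 0 line(s) (total 0); column heights now [3 3 3 0 0 0 0], max=3
Drop 3: Z rot0 at col 3 lands with bottom-row=0; cleared 0 line(s) (total 0); column heights now [3 3 3 2 2 1 0], max=3
Drop 4: J rot1 at col 2 lands with bottom-row=3; cleared 0 line(s) (total 0); column heights now [3 3 6 6 2 1 0], max=6
Test piece L rot3 at col 1 (width 2): heights before test = [3 3 6 6 2 1 0]; fits = False

Answer: no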